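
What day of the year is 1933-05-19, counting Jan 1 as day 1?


Date: May 19, 1933
Days in months 1 through 4: 120
Plus 19 days in May

Day of year: 139


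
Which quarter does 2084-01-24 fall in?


Month: January (month 1)
Q1: Jan-Mar, Q2: Apr-Jun, Q3: Jul-Sep, Q4: Oct-Dec

Q1


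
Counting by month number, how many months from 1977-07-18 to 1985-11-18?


From July 1977 to November 1985
8 years * 12 = 96 months, plus 4 months = 100

100 months


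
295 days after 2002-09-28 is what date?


Start: 2002-09-28, add 295 days
September 2002 has 30 days: 30 - 28 = 2 days to September 30 -> 293 left
October 2002 has 31 days -> 262 left
November 2002 has 30 days -> 232 left
December 2002 has 31 days -> 201 left
January 2003 has 31 days -> 170 left
February 2003 has 28 days -> 142 left
March 2003 has 31 days -> 111 left
April 2003 has 30 days -> 81 left
May 2003 has 31 days -> 50 left
June 2003 has 30 days -> 20 left
July 2003: 20 <= 31 -> lands on July 20

Result: 2003-07-20


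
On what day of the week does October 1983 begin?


Target: October 1, 1983
Anchor: Jan 1, 1983. With p = 1983 - 1 = 1982: (p + p//4 - p//100 + p//400) mod 7 = (1982 + 495 - 19 + 4) mod 7 = 2462 mod 7 = 5 -> Saturday (Mon=0 ... Sun=6)
Days before October (Jan-Sep): 273 days
Weekday index = (5 + 273) mod 7 = 5

Saturday


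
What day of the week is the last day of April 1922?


April 1922 has 30 days
Anchor: Jan 1, 1922. With p = 1922 - 1 = 1921: (p + p//4 - p//100 + p//400) mod 7 = (1921 + 480 - 19 + 4) mod 7 = 2386 mod 7 = 6 -> Sunday (Mon=0 ... Sun=6)
Days before April (Jan-Mar): 90; April 1 index = (6 + 90) mod 7 = 5 -> Saturday
Last day offset: 30 - 1 = 29 days
Weekday index = (5 + 29) mod 7 = 6

Sunday, April 30


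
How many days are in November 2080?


November 2080

30 days


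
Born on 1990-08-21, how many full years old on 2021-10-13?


Birth: 1990-08-21
Reference: 2021-10-13
Year difference: 2021 - 1990 = 31

31 years old


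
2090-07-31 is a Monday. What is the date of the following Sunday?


Current: Monday
Target: Sunday
Days ahead: 6

Next Sunday: 2090-08-06


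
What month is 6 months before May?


May is month 5
5 - 6 = -1; wrap: -1 + 12 = 11

November


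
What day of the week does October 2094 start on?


Target: October 1, 2094
Anchor: Jan 1, 2094. With p = 2094 - 1 = 2093: (p + p//4 - p//100 + p//400) mod 7 = (2093 + 523 - 20 + 5) mod 7 = 2601 mod 7 = 4 -> Friday (Mon=0 ... Sun=6)
Days before October (Jan-Sep): 273 days
Weekday index = (4 + 273) mod 7 = 4

Friday


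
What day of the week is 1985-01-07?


Date: January 7, 1985
Anchor: Jan 1, 1985. With p = 1985 - 1 = 1984: (p + p//4 - p//100 + p//400) mod 7 = (1984 + 496 - 19 + 4) mod 7 = 2465 mod 7 = 1 -> Tuesday (Mon=0 ... Sun=6)
Days into year = 7 - 1 = 6
Weekday index = (1 + 6) mod 7 = 0

Day of the week: Monday


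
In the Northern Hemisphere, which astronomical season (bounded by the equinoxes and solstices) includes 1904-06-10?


Date: June 10
Astronomical Spring (approx.; exact equinox/solstice day varies by year): March 20 to June 20
June 10 falls within the Spring window

Spring


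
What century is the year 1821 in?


Century = (year - 1) // 100 + 1
= (1821 - 1) // 100 + 1
= 1820 // 100 + 1
= 18 + 1

19th century


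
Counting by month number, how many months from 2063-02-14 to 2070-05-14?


From February 2063 to May 2070
7 years * 12 = 84 months, plus 3 months = 87

87 months


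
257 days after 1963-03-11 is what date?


Start: 1963-03-11, add 257 days
March 1963 has 31 days: 31 - 11 = 20 days to March 31 -> 237 left
April 1963 has 30 days -> 207 left
May 1963 has 31 days -> 176 left
June 1963 has 30 days -> 146 left
July 1963 has 31 days -> 115 left
August 1963 has 31 days -> 84 left
September 1963 has 30 days -> 54 left
October 1963 has 31 days -> 23 left
November 1963: 23 <= 30 -> lands on November 23

Result: 1963-11-23


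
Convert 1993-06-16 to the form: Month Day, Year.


ISO 1993-06-16 parses as year=1993, month=06, day=16
Month 6 -> June

June 16, 1993


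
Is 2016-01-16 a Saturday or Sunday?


Anchor: Jan 1, 2016. With p = 2016 - 1 = 2015: (p + p//4 - p//100 + p//400) mod 7 = (2015 + 503 - 20 + 5) mod 7 = 2503 mod 7 = 4 -> Friday (Mon=0 ... Sun=6)
Day of year: 16; offset = 15
Weekday index = (4 + 15) mod 7 = 5 -> Saturday
Weekend days: Saturday, Sunday

Yes


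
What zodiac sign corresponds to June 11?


Date: June 11
Conventional tropical zodiac dates: Gemini from May 21 onward; Cancer starts June 21
June 11 falls within the Gemini range

Gemini


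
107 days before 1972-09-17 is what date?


Start: 1972-09-17, subtract 107 days
Back 17 days from September 17 reaches August 31, 1972 -> 90 left
August 1972 has 31 days -> back to July 31, 1972 -> 59 left
July 1972 has 31 days -> back to June 30, 1972 -> 28 left
June 1972: 30 - 28 = 2 -> lands on June 2

Result: 1972-06-02


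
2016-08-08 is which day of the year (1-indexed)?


Date: August 8, 2016
Days in months 1 through 7: 213
Plus 8 days in August

Day of year: 221


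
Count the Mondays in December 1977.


December 1977 has 31 days
Anchor: Jan 1, 1977. With p = 1977 - 1 = 1976: (p + p//4 - p//100 + p//400) mod 7 = (1976 + 494 - 19 + 4) mod 7 = 2455 mod 7 = 5 -> Saturday (Mon=0 ... Sun=6)
Days before December (Jan-Nov): 334; December 1 index = (5 + 334) mod 7 = 3 -> Thursday
First Monday is December 5
Mondays: 5, 12, 19, 26

4 Mondays


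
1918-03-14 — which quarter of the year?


Month: March (month 3)
Q1: Jan-Mar, Q2: Apr-Jun, Q3: Jul-Sep, Q4: Oct-Dec

Q1


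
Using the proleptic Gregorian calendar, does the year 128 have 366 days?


Gregorian leap year rule: divisible by 4, but not by 100, unless also by 400.
128 is divisible by 4 but not 100 -> leap year

Yes


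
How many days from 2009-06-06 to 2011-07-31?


From 2009-06-06 to 2011-07-31
2009-06-06: days before June = 31 + 28 + 31 + 30 + 31 = 151 (2009 is not a leap year); day of year = 151 + 6 = 157
2011-07-31: days before July = 31 + 28 + 31 + 30 + 31 + 30 = 181 (2011 is not a leap year); day of year = 181 + 31 = 212
Rest of 2009: 365 - 157 = 208
Full years 2010 (365): 365
Total = 208 + 365 + 212 = 785

785 days


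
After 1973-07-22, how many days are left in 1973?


Day of year: 203 of 365
Remaining = 365 - 203

162 days


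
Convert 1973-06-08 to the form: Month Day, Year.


ISO 1973-06-08 parses as year=1973, month=06, day=08
Month 6 -> June

June 8, 1973


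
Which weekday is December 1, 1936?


Target: December 1, 1936
Anchor: Jan 1, 1936. With p = 1936 - 1 = 1935: (p + p//4 - p//100 + p//400) mod 7 = (1935 + 483 - 19 + 4) mod 7 = 2403 mod 7 = 2 -> Wednesday (Mon=0 ... Sun=6)
Days before December (Jan-Nov): 335 days
Weekday index = (2 + 335) mod 7 = 1

Tuesday


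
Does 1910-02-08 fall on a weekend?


Anchor: Jan 1, 1910. With p = 1910 - 1 = 1909: (p + p//4 - p//100 + p//400) mod 7 = (1909 + 477 - 19 + 4) mod 7 = 2371 mod 7 = 5 -> Saturday (Mon=0 ... Sun=6)
Day of year: 39; offset = 38
Weekday index = (5 + 38) mod 7 = 1 -> Tuesday
Weekend days: Saturday, Sunday

No


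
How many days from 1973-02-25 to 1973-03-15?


From 1973-02-25 to 1973-03-15
1973-02-25: days before February = 31; day of year = 31 + 25 = 56
1973-03-15: days before March = 31 + 28 = 59 (1973 is not a leap year); day of year = 59 + 15 = 74
Same year: 74 - 56 = 18

18 days


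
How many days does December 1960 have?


December 1960

31 days


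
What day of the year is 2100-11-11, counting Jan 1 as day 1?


Date: November 11, 2100
Days in months 1 through 10: 304
Plus 11 days in November

Day of year: 315


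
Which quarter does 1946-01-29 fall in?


Month: January (month 1)
Q1: Jan-Mar, Q2: Apr-Jun, Q3: Jul-Sep, Q4: Oct-Dec

Q1


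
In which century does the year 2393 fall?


Century = (year - 1) // 100 + 1
= (2393 - 1) // 100 + 1
= 2392 // 100 + 1
= 23 + 1

24th century


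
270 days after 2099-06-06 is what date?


Start: 2099-06-06, add 270 days
June 2099 has 30 days: 30 - 6 = 24 days to June 30 -> 246 left
July 2099 has 31 days -> 215 left
August 2099 has 31 days -> 184 left
September 2099 has 30 days -> 154 left
October 2099 has 31 days -> 123 left
November 2099 has 30 days -> 93 left
December 2099 has 31 days -> 62 left
January 2100 has 31 days -> 31 left
February 2100 has 28 days -> 3 left
March 2100: 3 <= 31 -> lands on March 3

Result: 2100-03-03


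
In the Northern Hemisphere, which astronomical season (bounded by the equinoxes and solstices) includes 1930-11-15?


Date: November 15
Astronomical Autumn (approx.; exact equinox/solstice day varies by year): September 22 to December 20
November 15 falls within the Autumn window

Autumn


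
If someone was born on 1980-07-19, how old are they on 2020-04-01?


Birth: 1980-07-19
Reference: 2020-04-01
Year difference: 2020 - 1980 = 40
Birthday not yet reached in 2020, subtract 1

39 years old


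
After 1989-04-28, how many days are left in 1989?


Day of year: 118 of 365
Remaining = 365 - 118

247 days


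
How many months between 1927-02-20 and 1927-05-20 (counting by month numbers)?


From February 1927 to May 1927
0 years * 12 = 0 months, plus 3 months = 3

3 months


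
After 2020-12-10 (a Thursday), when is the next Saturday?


Current: Thursday
Target: Saturday
Days ahead: 2

Next Saturday: 2020-12-12


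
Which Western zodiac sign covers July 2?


Date: July 2
Conventional tropical zodiac dates: Cancer from June 21 onward; Leo starts July 23
July 2 falls within the Cancer range

Cancer


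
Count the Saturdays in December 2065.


December 2065 has 31 days
Anchor: Jan 1, 2065. With p = 2065 - 1 = 2064: (p + p//4 - p//100 + p//400) mod 7 = (2064 + 516 - 20 + 5) mod 7 = 2565 mod 7 = 3 -> Thursday (Mon=0 ... Sun=6)
Days before December (Jan-Nov): 334; December 1 index = (3 + 334) mod 7 = 1 -> Tuesday
First Saturday is December 5
Saturdays: 5, 12, 19, 26

4 Saturdays


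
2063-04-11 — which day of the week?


Date: April 11, 2063
Anchor: Jan 1, 2063. With p = 2063 - 1 = 2062: (p + p//4 - p//100 + p//400) mod 7 = (2062 + 515 - 20 + 5) mod 7 = 2562 mod 7 = 0 -> Monday (Mon=0 ... Sun=6)
Days before April (Jan-Mar): 90; offset = 90 + 11 - 1 = 100
Weekday index = (0 + 100) mod 7 = 2

Day of the week: Wednesday


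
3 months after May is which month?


May is month 5
5 + 3 = 8

August


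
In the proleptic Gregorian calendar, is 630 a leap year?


Gregorian leap year rule: divisible by 4, but not by 100, unless also by 400.
630 is not divisible by 4 -> not a leap year

No


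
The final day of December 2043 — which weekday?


December 2043 has 31 days
Anchor: Jan 1, 2043. With p = 2043 - 1 = 2042: (p + p//4 - p//100 + p//400) mod 7 = (2042 + 510 - 20 + 5) mod 7 = 2537 mod 7 = 3 -> Thursday (Mon=0 ... Sun=6)
Days before December (Jan-Nov): 334; December 1 index = (3 + 334) mod 7 = 1 -> Tuesday
Last day offset: 31 - 1 = 30 days
Weekday index = (1 + 30) mod 7 = 3

Thursday, December 31


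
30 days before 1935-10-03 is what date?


Start: 1935-10-03, subtract 30 days
Back 3 days from October 3 reaches September 30, 1935 -> 27 left
September 1935: 30 - 27 = 3 -> lands on September 3

Result: 1935-09-03


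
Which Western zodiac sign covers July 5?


Date: July 5
Conventional tropical zodiac dates: Cancer from June 21 onward; Leo starts July 23
July 5 falls within the Cancer range

Cancer


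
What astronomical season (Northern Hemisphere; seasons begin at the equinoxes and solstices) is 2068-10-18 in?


Date: October 18
Astronomical Autumn (approx.; exact equinox/solstice day varies by year): September 22 to December 20
October 18 falls within the Autumn window

Autumn


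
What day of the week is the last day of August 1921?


August 1921 has 31 days
Anchor: Jan 1, 1921. With p = 1921 - 1 = 1920: (p + p//4 - p//100 + p//400) mod 7 = (1920 + 480 - 19 + 4) mod 7 = 2385 mod 7 = 5 -> Saturday (Mon=0 ... Sun=6)
Days before August (Jan-Jul): 212; August 1 index = (5 + 212) mod 7 = 0 -> Monday
Last day offset: 31 - 1 = 30 days
Weekday index = (0 + 30) mod 7 = 2

Wednesday, August 31


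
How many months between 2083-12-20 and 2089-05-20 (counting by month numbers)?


From December 2083 to May 2089
6 years * 12 = 72 months, minus 7 months = 65

65 months


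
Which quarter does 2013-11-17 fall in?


Month: November (month 11)
Q1: Jan-Mar, Q2: Apr-Jun, Q3: Jul-Sep, Q4: Oct-Dec

Q4


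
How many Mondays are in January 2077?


January 2077 has 31 days
Anchor: Jan 1, 2077. With p = 2077 - 1 = 2076: (p + p//4 - p//100 + p//400) mod 7 = (2076 + 519 - 20 + 5) mod 7 = 2580 mod 7 = 4 -> Friday (Mon=0 ... Sun=6)
January 1 is the anchor itself -> Friday
First Monday is January 4
Mondays: 4, 11, 18, 25

4 Mondays


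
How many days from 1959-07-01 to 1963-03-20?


From 1959-07-01 to 1963-03-20
1959-07-01: days before July = 31 + 28 + 31 + 30 + 31 + 30 = 181 (1959 is not a leap year); day of year = 181 + 1 = 182
1963-03-20: days before March = 31 + 28 = 59 (1963 is not a leap year); day of year = 59 + 20 = 79
Rest of 1959: 365 - 182 = 183
Full years 1960 (366), 1961 (365), 1962 (365): 1096
Total = 183 + 1096 + 79 = 1358

1358 days


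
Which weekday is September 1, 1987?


Target: September 1, 1987
Anchor: Jan 1, 1987. With p = 1987 - 1 = 1986: (p + p//4 - p//100 + p//400) mod 7 = (1986 + 496 - 19 + 4) mod 7 = 2467 mod 7 = 3 -> Thursday (Mon=0 ... Sun=6)
Days before September (Jan-Aug): 243 days
Weekday index = (3 + 243) mod 7 = 1

Tuesday


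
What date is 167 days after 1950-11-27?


Start: 1950-11-27, add 167 days
November 1950 has 30 days: 30 - 27 = 3 days to November 30 -> 164 left
December 1950 has 31 days -> 133 left
January 1951 has 31 days -> 102 left
February 1951 has 28 days -> 74 left
March 1951 has 31 days -> 43 left
April 1951 has 30 days -> 13 left
May 1951: 13 <= 31 -> lands on May 13

Result: 1951-05-13


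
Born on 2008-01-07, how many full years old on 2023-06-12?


Birth: 2008-01-07
Reference: 2023-06-12
Year difference: 2023 - 2008 = 15

15 years old


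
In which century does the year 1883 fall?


Century = (year - 1) // 100 + 1
= (1883 - 1) // 100 + 1
= 1882 // 100 + 1
= 18 + 1

19th century


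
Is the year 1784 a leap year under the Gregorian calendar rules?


Gregorian leap year rule: divisible by 4, but not by 100, unless also by 400.
1784 is divisible by 4 but not 100 -> leap year

Yes


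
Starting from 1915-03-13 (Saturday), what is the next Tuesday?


Current: Saturday
Target: Tuesday
Days ahead: 3

Next Tuesday: 1915-03-16


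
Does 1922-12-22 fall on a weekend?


Anchor: Jan 1, 1922. With p = 1922 - 1 = 1921: (p + p//4 - p//100 + p//400) mod 7 = (1921 + 480 - 19 + 4) mod 7 = 2386 mod 7 = 6 -> Sunday (Mon=0 ... Sun=6)
Day of year: 356; offset = 355
Weekday index = (6 + 355) mod 7 = 4 -> Friday
Weekend days: Saturday, Sunday

No


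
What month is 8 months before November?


November is month 11
11 - 8 = 3

March


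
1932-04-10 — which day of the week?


Date: April 10, 1932
Anchor: Jan 1, 1932. With p = 1932 - 1 = 1931: (p + p//4 - p//100 + p//400) mod 7 = (1931 + 482 - 19 + 4) mod 7 = 2398 mod 7 = 4 -> Friday (Mon=0 ... Sun=6)
Days before April (Jan-Mar): 91; offset = 91 + 10 - 1 = 100
Weekday index = (4 + 100) mod 7 = 6

Day of the week: Sunday


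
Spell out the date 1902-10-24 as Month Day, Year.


ISO 1902-10-24 parses as year=1902, month=10, day=24
Month 10 -> October

October 24, 1902


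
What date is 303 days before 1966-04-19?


Start: 1966-04-19, subtract 303 days
Back 19 days from April 19 reaches March 31, 1966 -> 284 left
March 1966 has 31 days -> back to February 28, 1966 -> 253 left
February 1966 has 28 days -> back to January 31, 1966 -> 225 left
January 1966 has 31 days -> back to December 31, 1965 -> 194 left
December 1965 has 31 days -> back to November 30, 1965 -> 163 left
November 1965 has 30 days -> back to October 31, 1965 -> 133 left
October 1965 has 31 days -> back to September 30, 1965 -> 102 left
September 1965 has 30 days -> back to August 31, 1965 -> 72 left
August 1965 has 31 days -> back to July 31, 1965 -> 41 left
July 1965 has 31 days -> back to June 30, 1965 -> 10 left
June 1965: 30 - 10 = 20 -> lands on June 20

Result: 1965-06-20


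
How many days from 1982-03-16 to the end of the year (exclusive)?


Day of year: 75 of 365
Remaining = 365 - 75

290 days


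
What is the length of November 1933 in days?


November 1933

30 days


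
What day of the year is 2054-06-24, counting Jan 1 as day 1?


Date: June 24, 2054
Days in months 1 through 5: 151
Plus 24 days in June

Day of year: 175


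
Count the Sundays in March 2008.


March 2008 has 31 days
Anchor: Jan 1, 2008. With p = 2008 - 1 = 2007: (p + p//4 - p//100 + p//400) mod 7 = (2007 + 501 - 20 + 5) mod 7 = 2493 mod 7 = 1 -> Tuesday (Mon=0 ... Sun=6)
Days before March (Jan-Feb): 60; March 1 index = (1 + 60) mod 7 = 5 -> Saturday
First Sunday is March 2
Sundays: 2, 9, 16, 23, 30

5 Sundays


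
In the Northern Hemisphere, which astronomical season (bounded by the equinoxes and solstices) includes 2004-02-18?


Date: February 18
Astronomical Winter (approx.; exact equinox/solstice day varies by year): December 21 to March 19
February 18 falls within the Winter window

Winter


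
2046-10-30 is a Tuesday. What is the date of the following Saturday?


Current: Tuesday
Target: Saturday
Days ahead: 4

Next Saturday: 2046-11-03


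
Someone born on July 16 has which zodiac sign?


Date: July 16
Conventional tropical zodiac dates: Cancer from June 21 onward; Leo starts July 23
July 16 falls within the Cancer range

Cancer


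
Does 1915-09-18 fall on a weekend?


Anchor: Jan 1, 1915. With p = 1915 - 1 = 1914: (p + p//4 - p//100 + p//400) mod 7 = (1914 + 478 - 19 + 4) mod 7 = 2377 mod 7 = 4 -> Friday (Mon=0 ... Sun=6)
Day of year: 261; offset = 260
Weekday index = (4 + 260) mod 7 = 5 -> Saturday
Weekend days: Saturday, Sunday

Yes


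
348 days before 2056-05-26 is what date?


Start: 2056-05-26, subtract 348 days
Back 26 days from May 26 reaches April 30, 2056 -> 322 left
April 2056 has 30 days -> back to March 31, 2056 -> 292 left
March 2056 has 31 days -> back to February 29, 2056 -> 261 left
February 2056 has 29 days -> back to January 31, 2056 -> 232 left
January 2056 has 31 days -> back to December 31, 2055 -> 201 left
December 2055 has 31 days -> back to November 30, 2055 -> 170 left
November 2055 has 30 days -> back to October 31, 2055 -> 140 left
October 2055 has 31 days -> back to September 30, 2055 -> 109 left
September 2055 has 30 days -> back to August 31, 2055 -> 79 left
August 2055 has 31 days -> back to July 31, 2055 -> 48 left
July 2055 has 31 days -> back to June 30, 2055 -> 17 left
June 2055: 30 - 17 = 13 -> lands on June 13

Result: 2055-06-13


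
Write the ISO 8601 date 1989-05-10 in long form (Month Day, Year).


ISO 1989-05-10 parses as year=1989, month=05, day=10
Month 5 -> May

May 10, 1989


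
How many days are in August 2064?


August 2064

31 days


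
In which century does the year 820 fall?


Century = (year - 1) // 100 + 1
= (820 - 1) // 100 + 1
= 819 // 100 + 1
= 8 + 1

9th century


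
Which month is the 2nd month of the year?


Month 2 of 12

February


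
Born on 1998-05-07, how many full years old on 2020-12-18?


Birth: 1998-05-07
Reference: 2020-12-18
Year difference: 2020 - 1998 = 22

22 years old


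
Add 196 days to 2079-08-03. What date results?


Start: 2079-08-03, add 196 days
August 2079 has 31 days: 31 - 3 = 28 days to August 31 -> 168 left
September 2079 has 30 days -> 138 left
October 2079 has 31 days -> 107 left
November 2079 has 30 days -> 77 left
December 2079 has 31 days -> 46 left
January 2080 has 31 days -> 15 left
February 2080: 15 <= 29 -> lands on February 15

Result: 2080-02-15


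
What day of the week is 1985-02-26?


Date: February 26, 1985
Anchor: Jan 1, 1985. With p = 1985 - 1 = 1984: (p + p//4 - p//100 + p//400) mod 7 = (1984 + 496 - 19 + 4) mod 7 = 2465 mod 7 = 1 -> Tuesday (Mon=0 ... Sun=6)
Days before February (Jan): 31; offset = 31 + 26 - 1 = 56
Weekday index = (1 + 56) mod 7 = 1

Day of the week: Tuesday


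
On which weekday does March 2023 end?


March 2023 has 31 days
Anchor: Jan 1, 2023. With p = 2023 - 1 = 2022: (p + p//4 - p//100 + p//400) mod 7 = (2022 + 505 - 20 + 5) mod 7 = 2512 mod 7 = 6 -> Sunday (Mon=0 ... Sun=6)
Days before March (Jan-Feb): 59; March 1 index = (6 + 59) mod 7 = 2 -> Wednesday
Last day offset: 31 - 1 = 30 days
Weekday index = (2 + 30) mod 7 = 4

Friday, March 31


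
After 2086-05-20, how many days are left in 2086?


Day of year: 140 of 365
Remaining = 365 - 140

225 days


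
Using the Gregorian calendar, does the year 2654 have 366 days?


Gregorian leap year rule: divisible by 4, but not by 100, unless also by 400.
2654 is not divisible by 4 -> not a leap year

No


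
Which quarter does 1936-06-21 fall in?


Month: June (month 6)
Q1: Jan-Mar, Q2: Apr-Jun, Q3: Jul-Sep, Q4: Oct-Dec

Q2


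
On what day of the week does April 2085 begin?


Target: April 1, 2085
Anchor: Jan 1, 2085. With p = 2085 - 1 = 2084: (p + p//4 - p//100 + p//400) mod 7 = (2084 + 521 - 20 + 5) mod 7 = 2590 mod 7 = 0 -> Monday (Mon=0 ... Sun=6)
Days before April (Jan-Mar): 90 days
Weekday index = (0 + 90) mod 7 = 6

Sunday


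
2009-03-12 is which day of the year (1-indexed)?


Date: March 12, 2009
Days in months 1 through 2: 59
Plus 12 days in March

Day of year: 71


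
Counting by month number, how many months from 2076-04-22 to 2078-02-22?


From April 2076 to February 2078
2 years * 12 = 24 months, minus 2 months = 22

22 months


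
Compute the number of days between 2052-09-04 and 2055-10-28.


From 2052-09-04 to 2055-10-28
2052-09-04: days before September = 31 + 29 + 31 + 30 + 31 + 30 + 31 + 31 = 244 (2052 is a leap year); day of year = 244 + 4 = 248
2055-10-28: days before October = 31 + 28 + 31 + 30 + 31 + 30 + 31 + 31 + 30 = 273 (2055 is not a leap year); day of year = 273 + 28 = 301
Rest of 2052: 366 - 248 = 118
Full years 2053 (365), 2054 (365): 730
Total = 118 + 730 + 301 = 1149

1149 days


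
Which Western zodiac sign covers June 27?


Date: June 27
Conventional tropical zodiac dates: Cancer from June 21 onward; Leo starts July 23
June 27 falls within the Cancer range

Cancer


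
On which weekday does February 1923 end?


February 1923 has 28 days
Anchor: Jan 1, 1923. With p = 1923 - 1 = 1922: (p + p//4 - p//100 + p//400) mod 7 = (1922 + 480 - 19 + 4) mod 7 = 2387 mod 7 = 0 -> Monday (Mon=0 ... Sun=6)
Days before February (Jan): 31; February 1 index = (0 + 31) mod 7 = 3 -> Thursday
Last day offset: 28 - 1 = 27 days
Weekday index = (3 + 27) mod 7 = 2

Wednesday, February 28


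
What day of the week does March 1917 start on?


Target: March 1, 1917
Anchor: Jan 1, 1917. With p = 1917 - 1 = 1916: (p + p//4 - p//100 + p//400) mod 7 = (1916 + 479 - 19 + 4) mod 7 = 2380 mod 7 = 0 -> Monday (Mon=0 ... Sun=6)
Days before March (Jan-Feb): 59 days
Weekday index = (0 + 59) mod 7 = 3

Thursday


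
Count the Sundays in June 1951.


June 1951 has 30 days
Anchor: Jan 1, 1951. With p = 1951 - 1 = 1950: (p + p//4 - p//100 + p//400) mod 7 = (1950 + 487 - 19 + 4) mod 7 = 2422 mod 7 = 0 -> Monday (Mon=0 ... Sun=6)
Days before June (Jan-May): 151; June 1 index = (0 + 151) mod 7 = 4 -> Friday
First Sunday is June 3
Sundays: 3, 10, 17, 24

4 Sundays


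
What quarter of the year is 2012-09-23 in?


Month: September (month 9)
Q1: Jan-Mar, Q2: Apr-Jun, Q3: Jul-Sep, Q4: Oct-Dec

Q3


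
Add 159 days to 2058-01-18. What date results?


Start: 2058-01-18, add 159 days
January 2058 has 31 days: 31 - 18 = 13 days to January 31 -> 146 left
February 2058 has 28 days -> 118 left
March 2058 has 31 days -> 87 left
April 2058 has 30 days -> 57 left
May 2058 has 31 days -> 26 left
June 2058: 26 <= 30 -> lands on June 26

Result: 2058-06-26


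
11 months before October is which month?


October is month 10
10 - 11 = -1; wrap: -1 + 12 = 11

November


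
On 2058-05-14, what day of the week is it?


Date: May 14, 2058
Anchor: Jan 1, 2058. With p = 2058 - 1 = 2057: (p + p//4 - p//100 + p//400) mod 7 = (2057 + 514 - 20 + 5) mod 7 = 2556 mod 7 = 1 -> Tuesday (Mon=0 ... Sun=6)
Days before May (Jan-Apr): 120; offset = 120 + 14 - 1 = 133
Weekday index = (1 + 133) mod 7 = 1

Day of the week: Tuesday


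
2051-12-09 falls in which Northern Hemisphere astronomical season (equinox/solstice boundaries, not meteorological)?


Date: December 9
Astronomical Autumn (approx.; exact equinox/solstice day varies by year): September 22 to December 20
December 9 falls within the Autumn window

Autumn


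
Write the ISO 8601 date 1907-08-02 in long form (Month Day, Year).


ISO 1907-08-02 parses as year=1907, month=08, day=02
Month 8 -> August

August 2, 1907


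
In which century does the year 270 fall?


Century = (year - 1) // 100 + 1
= (270 - 1) // 100 + 1
= 269 // 100 + 1
= 2 + 1

3rd century


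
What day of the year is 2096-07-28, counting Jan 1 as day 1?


Date: July 28, 2096
Days in months 1 through 6: 182
Plus 28 days in July

Day of year: 210


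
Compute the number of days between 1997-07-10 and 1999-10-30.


From 1997-07-10 to 1999-10-30
1997-07-10: days before July = 31 + 28 + 31 + 30 + 31 + 30 = 181 (1997 is not a leap year); day of year = 181 + 10 = 191
1999-10-30: days before October = 31 + 28 + 31 + 30 + 31 + 30 + 31 + 31 + 30 = 273 (1999 is not a leap year); day of year = 273 + 30 = 303
Rest of 1997: 365 - 191 = 174
Full years 1998 (365): 365
Total = 174 + 365 + 303 = 842

842 days


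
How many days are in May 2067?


May 2067

31 days


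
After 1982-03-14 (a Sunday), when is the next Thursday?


Current: Sunday
Target: Thursday
Days ahead: 4

Next Thursday: 1982-03-18


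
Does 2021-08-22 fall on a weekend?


Anchor: Jan 1, 2021. With p = 2021 - 1 = 2020: (p + p//4 - p//100 + p//400) mod 7 = (2020 + 505 - 20 + 5) mod 7 = 2510 mod 7 = 4 -> Friday (Mon=0 ... Sun=6)
Day of year: 234; offset = 233
Weekday index = (4 + 233) mod 7 = 6 -> Sunday
Weekend days: Saturday, Sunday

Yes


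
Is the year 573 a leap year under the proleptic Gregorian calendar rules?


Gregorian leap year rule: divisible by 4, but not by 100, unless also by 400.
573 is not divisible by 4 -> not a leap year

No


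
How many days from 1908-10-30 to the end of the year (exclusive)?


Day of year: 304 of 366
Remaining = 366 - 304

62 days


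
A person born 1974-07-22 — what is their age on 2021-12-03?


Birth: 1974-07-22
Reference: 2021-12-03
Year difference: 2021 - 1974 = 47

47 years old


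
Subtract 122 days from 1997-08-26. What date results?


Start: 1997-08-26, subtract 122 days
Back 26 days from August 26 reaches July 31, 1997 -> 96 left
July 1997 has 31 days -> back to June 30, 1997 -> 65 left
June 1997 has 30 days -> back to May 31, 1997 -> 35 left
May 1997 has 31 days -> back to April 30, 1997 -> 4 left
April 1997: 30 - 4 = 26 -> lands on April 26

Result: 1997-04-26


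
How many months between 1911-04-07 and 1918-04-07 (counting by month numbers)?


From April 1911 to April 1918
7 years * 12 = 84 months = 84

84 months


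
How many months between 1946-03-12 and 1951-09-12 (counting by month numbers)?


From March 1946 to September 1951
5 years * 12 = 60 months, plus 6 months = 66

66 months


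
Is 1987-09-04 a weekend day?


Anchor: Jan 1, 1987. With p = 1987 - 1 = 1986: (p + p//4 - p//100 + p//400) mod 7 = (1986 + 496 - 19 + 4) mod 7 = 2467 mod 7 = 3 -> Thursday (Mon=0 ... Sun=6)
Day of year: 247; offset = 246
Weekday index = (3 + 246) mod 7 = 4 -> Friday
Weekend days: Saturday, Sunday

No


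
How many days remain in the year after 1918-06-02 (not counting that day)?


Day of year: 153 of 365
Remaining = 365 - 153

212 days


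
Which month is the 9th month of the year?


Month 9 of 12

September


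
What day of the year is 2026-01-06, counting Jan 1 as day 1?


Date: January 6, 2026
No months before January
Plus 6 days in January

Day of year: 6


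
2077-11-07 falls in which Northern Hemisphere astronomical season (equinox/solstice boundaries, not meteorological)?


Date: November 7
Astronomical Autumn (approx.; exact equinox/solstice day varies by year): September 22 to December 20
November 7 falls within the Autumn window

Autumn


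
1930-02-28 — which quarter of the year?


Month: February (month 2)
Q1: Jan-Mar, Q2: Apr-Jun, Q3: Jul-Sep, Q4: Oct-Dec

Q1


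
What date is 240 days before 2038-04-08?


Start: 2038-04-08, subtract 240 days
Back 8 days from April 8 reaches March 31, 2038 -> 232 left
March 2038 has 31 days -> back to February 28, 2038 -> 201 left
February 2038 has 28 days -> back to January 31, 2038 -> 173 left
January 2038 has 31 days -> back to December 31, 2037 -> 142 left
December 2037 has 31 days -> back to November 30, 2037 -> 111 left
November 2037 has 30 days -> back to October 31, 2037 -> 81 left
October 2037 has 31 days -> back to September 30, 2037 -> 50 left
September 2037 has 30 days -> back to August 31, 2037 -> 20 left
August 2037: 31 - 20 = 11 -> lands on August 11

Result: 2037-08-11


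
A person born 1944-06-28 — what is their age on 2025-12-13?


Birth: 1944-06-28
Reference: 2025-12-13
Year difference: 2025 - 1944 = 81

81 years old


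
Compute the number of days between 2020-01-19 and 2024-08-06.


From 2020-01-19 to 2024-08-06
2020-01-19: day of year = 19
2024-08-06: days before August = 31 + 29 + 31 + 30 + 31 + 30 + 31 = 213 (2024 is a leap year); day of year = 213 + 6 = 219
Rest of 2020: 366 - 19 = 347
Full years 2021 (365), 2022 (365), 2023 (365): 1095
Total = 347 + 1095 + 219 = 1661

1661 days


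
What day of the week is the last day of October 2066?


October 2066 has 31 days
Anchor: Jan 1, 2066. With p = 2066 - 1 = 2065: (p + p//4 - p//100 + p//400) mod 7 = (2065 + 516 - 20 + 5) mod 7 = 2566 mod 7 = 4 -> Friday (Mon=0 ... Sun=6)
Days before October (Jan-Sep): 273; October 1 index = (4 + 273) mod 7 = 4 -> Friday
Last day offset: 31 - 1 = 30 days
Weekday index = (4 + 30) mod 7 = 6

Sunday, October 31


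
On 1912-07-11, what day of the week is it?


Date: July 11, 1912
Anchor: Jan 1, 1912. With p = 1912 - 1 = 1911: (p + p//4 - p//100 + p//400) mod 7 = (1911 + 477 - 19 + 4) mod 7 = 2373 mod 7 = 0 -> Monday (Mon=0 ... Sun=6)
Days before July (Jan-Jun): 182; offset = 182 + 11 - 1 = 192
Weekday index = (0 + 192) mod 7 = 3

Day of the week: Thursday


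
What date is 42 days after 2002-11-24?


Start: 2002-11-24, add 42 days
November 2002 has 30 days: 30 - 24 = 6 days to November 30 -> 36 left
December 2002 has 31 days -> 5 left
January 2003: 5 <= 31 -> lands on January 5

Result: 2003-01-05


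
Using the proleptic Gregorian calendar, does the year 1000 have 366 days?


Gregorian leap year rule: divisible by 4, but not by 100, unless also by 400.
1000 is divisible by 100 but not 400 -> not a leap year

No


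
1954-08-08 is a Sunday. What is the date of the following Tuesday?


Current: Sunday
Target: Tuesday
Days ahead: 2

Next Tuesday: 1954-08-10


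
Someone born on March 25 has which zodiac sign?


Date: March 25
Conventional tropical zodiac dates: Aries from March 21 onward; Taurus starts April 20
March 25 falls within the Aries range

Aries


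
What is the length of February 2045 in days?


February 2045 (leap year: no)

28 days


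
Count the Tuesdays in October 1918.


October 1918 has 31 days
Anchor: Jan 1, 1918. With p = 1918 - 1 = 1917: (p + p//4 - p//100 + p//400) mod 7 = (1917 + 479 - 19 + 4) mod 7 = 2381 mod 7 = 1 -> Tuesday (Mon=0 ... Sun=6)
Days before October (Jan-Sep): 273; October 1 index = (1 + 273) mod 7 = 1 -> Tuesday
First Tuesday is October 1
Tuesdays: 1, 8, 15, 22, 29

5 Tuesdays


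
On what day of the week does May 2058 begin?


Target: May 1, 2058
Anchor: Jan 1, 2058. With p = 2058 - 1 = 2057: (p + p//4 - p//100 + p//400) mod 7 = (2057 + 514 - 20 + 5) mod 7 = 2556 mod 7 = 1 -> Tuesday (Mon=0 ... Sun=6)
Days before May (Jan-Apr): 120 days
Weekday index = (1 + 120) mod 7 = 2

Wednesday


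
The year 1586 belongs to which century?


Century = (year - 1) // 100 + 1
= (1586 - 1) // 100 + 1
= 1585 // 100 + 1
= 15 + 1

16th century


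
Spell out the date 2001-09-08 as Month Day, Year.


ISO 2001-09-08 parses as year=2001, month=09, day=08
Month 9 -> September

September 8, 2001


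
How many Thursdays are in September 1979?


September 1979 has 30 days
Anchor: Jan 1, 1979. With p = 1979 - 1 = 1978: (p + p//4 - p//100 + p//400) mod 7 = (1978 + 494 - 19 + 4) mod 7 = 2457 mod 7 = 0 -> Monday (Mon=0 ... Sun=6)
Days before September (Jan-Aug): 243; September 1 index = (0 + 243) mod 7 = 5 -> Saturday
First Thursday is September 6
Thursdays: 6, 13, 20, 27

4 Thursdays


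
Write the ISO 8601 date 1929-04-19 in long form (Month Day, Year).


ISO 1929-04-19 parses as year=1929, month=04, day=19
Month 4 -> April

April 19, 1929


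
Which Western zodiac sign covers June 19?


Date: June 19
Conventional tropical zodiac dates: Gemini from May 21 onward; Cancer starts June 21
June 19 falls within the Gemini range

Gemini


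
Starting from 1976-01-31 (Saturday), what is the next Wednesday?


Current: Saturday
Target: Wednesday
Days ahead: 4

Next Wednesday: 1976-02-04


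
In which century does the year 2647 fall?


Century = (year - 1) // 100 + 1
= (2647 - 1) // 100 + 1
= 2646 // 100 + 1
= 26 + 1

27th century


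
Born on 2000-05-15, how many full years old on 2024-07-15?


Birth: 2000-05-15
Reference: 2024-07-15
Year difference: 2024 - 2000 = 24

24 years old


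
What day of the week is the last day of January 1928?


January 1928 has 31 days
Anchor: Jan 1, 1928. With p = 1928 - 1 = 1927: (p + p//4 - p//100 + p//400) mod 7 = (1927 + 481 - 19 + 4) mod 7 = 2393 mod 7 = 6 -> Sunday (Mon=0 ... Sun=6)
January 1 is the anchor itself -> Sunday
Last day offset: 31 - 1 = 30 days
Weekday index = (6 + 30) mod 7 = 1

Tuesday, January 31


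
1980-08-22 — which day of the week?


Date: August 22, 1980
Anchor: Jan 1, 1980. With p = 1980 - 1 = 1979: (p + p//4 - p//100 + p//400) mod 7 = (1979 + 494 - 19 + 4) mod 7 = 2458 mod 7 = 1 -> Tuesday (Mon=0 ... Sun=6)
Days before August (Jan-Jul): 213; offset = 213 + 22 - 1 = 234
Weekday index = (1 + 234) mod 7 = 4

Day of the week: Friday


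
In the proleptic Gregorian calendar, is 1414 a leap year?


Gregorian leap year rule: divisible by 4, but not by 100, unless also by 400.
1414 is not divisible by 4 -> not a leap year

No


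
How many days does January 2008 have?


January 2008

31 days


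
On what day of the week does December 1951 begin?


Target: December 1, 1951
Anchor: Jan 1, 1951. With p = 1951 - 1 = 1950: (p + p//4 - p//100 + p//400) mod 7 = (1950 + 487 - 19 + 4) mod 7 = 2422 mod 7 = 0 -> Monday (Mon=0 ... Sun=6)
Days before December (Jan-Nov): 334 days
Weekday index = (0 + 334) mod 7 = 5

Saturday


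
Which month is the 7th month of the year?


Month 7 of 12

July


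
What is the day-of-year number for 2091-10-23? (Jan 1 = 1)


Date: October 23, 2091
Days in months 1 through 9: 273
Plus 23 days in October

Day of year: 296


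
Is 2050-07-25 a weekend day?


Anchor: Jan 1, 2050. With p = 2050 - 1 = 2049: (p + p//4 - p//100 + p//400) mod 7 = (2049 + 512 - 20 + 5) mod 7 = 2546 mod 7 = 5 -> Saturday (Mon=0 ... Sun=6)
Day of year: 206; offset = 205
Weekday index = (5 + 205) mod 7 = 0 -> Monday
Weekend days: Saturday, Sunday

No


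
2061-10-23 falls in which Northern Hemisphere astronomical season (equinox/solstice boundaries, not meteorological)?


Date: October 23
Astronomical Autumn (approx.; exact equinox/solstice day varies by year): September 22 to December 20
October 23 falls within the Autumn window

Autumn


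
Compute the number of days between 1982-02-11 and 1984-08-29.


From 1982-02-11 to 1984-08-29
1982-02-11: days before February = 31; day of year = 31 + 11 = 42
1984-08-29: days before August = 31 + 29 + 31 + 30 + 31 + 30 + 31 = 213 (1984 is a leap year); day of year = 213 + 29 = 242
Rest of 1982: 365 - 42 = 323
Full years 1983 (365): 365
Total = 323 + 365 + 242 = 930

930 days


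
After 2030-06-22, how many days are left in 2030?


Day of year: 173 of 365
Remaining = 365 - 173

192 days


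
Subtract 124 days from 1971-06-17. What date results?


Start: 1971-06-17, subtract 124 days
Back 17 days from June 17 reaches May 31, 1971 -> 107 left
May 1971 has 31 days -> back to April 30, 1971 -> 76 left
April 1971 has 30 days -> back to March 31, 1971 -> 46 left
March 1971 has 31 days -> back to February 28, 1971 -> 15 left
February 1971: 28 - 15 = 13 -> lands on February 13

Result: 1971-02-13


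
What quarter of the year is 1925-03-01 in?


Month: March (month 3)
Q1: Jan-Mar, Q2: Apr-Jun, Q3: Jul-Sep, Q4: Oct-Dec

Q1


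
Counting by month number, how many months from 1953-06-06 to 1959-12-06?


From June 1953 to December 1959
6 years * 12 = 72 months, plus 6 months = 78

78 months


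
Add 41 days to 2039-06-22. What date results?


Start: 2039-06-22, add 41 days
June 2039 has 30 days: 30 - 22 = 8 days to June 30 -> 33 left
July 2039 has 31 days -> 2 left
August 2039: 2 <= 31 -> lands on August 2

Result: 2039-08-02


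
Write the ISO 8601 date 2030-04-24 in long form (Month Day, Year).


ISO 2030-04-24 parses as year=2030, month=04, day=24
Month 4 -> April

April 24, 2030


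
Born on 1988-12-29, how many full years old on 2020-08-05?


Birth: 1988-12-29
Reference: 2020-08-05
Year difference: 2020 - 1988 = 32
Birthday not yet reached in 2020, subtract 1

31 years old


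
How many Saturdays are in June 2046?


June 2046 has 30 days
Anchor: Jan 1, 2046. With p = 2046 - 1 = 2045: (p + p//4 - p//100 + p//400) mod 7 = (2045 + 511 - 20 + 5) mod 7 = 2541 mod 7 = 0 -> Monday (Mon=0 ... Sun=6)
Days before June (Jan-May): 151; June 1 index = (0 + 151) mod 7 = 4 -> Friday
First Saturday is June 2
Saturdays: 2, 9, 16, 23, 30

5 Saturdays


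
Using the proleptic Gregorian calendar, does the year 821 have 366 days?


Gregorian leap year rule: divisible by 4, but not by 100, unless also by 400.
821 is not divisible by 4 -> not a leap year

No


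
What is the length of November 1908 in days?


November 1908

30 days


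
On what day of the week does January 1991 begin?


Target: January 1, 1991
Anchor: Jan 1, 1991. With p = 1991 - 1 = 1990: (p + p//4 - p//100 + p//400) mod 7 = (1990 + 497 - 19 + 4) mod 7 = 2472 mod 7 = 1 -> Tuesday (Mon=0 ... Sun=6)
Offset from anchor: 0 days
Weekday index = (1 + 0) mod 7 = 1

Tuesday


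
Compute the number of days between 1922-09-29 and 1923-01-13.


From 1922-09-29 to 1923-01-13
1922-09-29: days before September = 31 + 28 + 31 + 30 + 31 + 30 + 31 + 31 = 243 (1922 is not a leap year); day of year = 243 + 29 = 272
1923-01-13: day of year = 13
Rest of 1922: 365 - 272 = 93
Total = 93 + 13 = 106

106 days


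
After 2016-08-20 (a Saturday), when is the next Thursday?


Current: Saturday
Target: Thursday
Days ahead: 5

Next Thursday: 2016-08-25


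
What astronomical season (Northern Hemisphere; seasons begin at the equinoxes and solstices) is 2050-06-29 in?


Date: June 29
Astronomical Summer (approx.; exact equinox/solstice day varies by year): June 21 to September 21
June 29 falls within the Summer window

Summer


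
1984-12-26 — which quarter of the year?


Month: December (month 12)
Q1: Jan-Mar, Q2: Apr-Jun, Q3: Jul-Sep, Q4: Oct-Dec

Q4
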